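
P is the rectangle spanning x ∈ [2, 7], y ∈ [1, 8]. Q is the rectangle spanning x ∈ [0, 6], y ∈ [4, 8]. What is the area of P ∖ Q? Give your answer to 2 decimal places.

19.00

|P∩Q|: x∈[2,6], y∈[4,8] → 4·4 = 16.
|P| = 35.
|P ∖ Q| = |P| − |P∩Q| = 35 − 16 = 19.00.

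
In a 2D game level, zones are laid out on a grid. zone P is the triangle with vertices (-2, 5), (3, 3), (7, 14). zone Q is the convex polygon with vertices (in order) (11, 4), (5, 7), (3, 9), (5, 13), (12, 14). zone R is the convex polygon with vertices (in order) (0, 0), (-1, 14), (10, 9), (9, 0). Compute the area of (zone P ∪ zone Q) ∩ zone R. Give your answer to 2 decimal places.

47.24

|zone P ∪ zone Q| = 81.4998.
|(zone P ∪ zone Q) ∩ zone R| = 47.24.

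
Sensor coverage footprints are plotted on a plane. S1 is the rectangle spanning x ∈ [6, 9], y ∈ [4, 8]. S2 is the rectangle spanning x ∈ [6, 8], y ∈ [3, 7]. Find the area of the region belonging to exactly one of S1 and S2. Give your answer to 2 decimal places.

|S1∩S2|: x∈[6,8], y∈[4,7] → 2·3 = 6.
|S1 △ S2| = |S1| + |S2| − 2·|S1∩S2| = 12 + 8 − 12 = 8.00.

8.00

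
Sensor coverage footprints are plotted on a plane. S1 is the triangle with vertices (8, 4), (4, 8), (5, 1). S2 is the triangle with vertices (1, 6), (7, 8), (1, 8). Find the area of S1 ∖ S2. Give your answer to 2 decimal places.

11.69

|S1| = 12, |S1∩S2| = 0.3068.
|S1 ∖ S2| = |S1| − |S1∩S2| = 12 − 0.3068 = 11.69.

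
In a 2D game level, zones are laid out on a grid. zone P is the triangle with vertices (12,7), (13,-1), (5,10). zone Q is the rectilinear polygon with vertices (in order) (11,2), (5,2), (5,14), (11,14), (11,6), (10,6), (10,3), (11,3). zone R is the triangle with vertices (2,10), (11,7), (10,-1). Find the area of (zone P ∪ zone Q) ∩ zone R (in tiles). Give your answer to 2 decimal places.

28.97

The region (zone P ∪ zone Q) ∩ zone R has outer boundary with vertices (7.818,2), (5,5.875), (5,9), (11,7), (10.375,2) (shoelace area 28.98).
It has a hole with vertices (10,3), (10.091,3), (10,3.125) (area 0.01).
Net area = 28.98 − 0.01 = 28.97.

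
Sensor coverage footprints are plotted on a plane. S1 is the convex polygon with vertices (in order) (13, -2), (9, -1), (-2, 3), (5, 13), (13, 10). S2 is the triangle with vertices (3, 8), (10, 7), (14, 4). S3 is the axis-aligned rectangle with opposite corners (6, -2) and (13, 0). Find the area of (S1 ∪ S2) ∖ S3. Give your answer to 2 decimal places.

135.82

|S1 ∪ S2| = 143.1932.
|(S1 ∪ S2) ∩ S3| = 7.375.
|(S1 ∪ S2) ∖ S3| = 143.1932 − 7.375 = 135.82.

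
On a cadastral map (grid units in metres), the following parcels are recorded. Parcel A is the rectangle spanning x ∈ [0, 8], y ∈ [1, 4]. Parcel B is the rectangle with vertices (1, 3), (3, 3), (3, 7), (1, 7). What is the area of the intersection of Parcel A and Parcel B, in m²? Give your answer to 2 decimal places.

|Parcel A∩Parcel B|: x∈[1,3], y∈[3,4] → 2·1 = 2.

2.00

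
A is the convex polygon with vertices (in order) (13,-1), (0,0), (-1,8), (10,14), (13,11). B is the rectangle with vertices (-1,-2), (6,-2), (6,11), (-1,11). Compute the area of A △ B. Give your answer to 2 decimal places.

119.73

|A| = 161, |B| = 91, |A∩B| = 66.1346.
|A △ B| = |A| + |B| − 2·|A∩B| = 161 + 91 − 132.2692 = 119.73.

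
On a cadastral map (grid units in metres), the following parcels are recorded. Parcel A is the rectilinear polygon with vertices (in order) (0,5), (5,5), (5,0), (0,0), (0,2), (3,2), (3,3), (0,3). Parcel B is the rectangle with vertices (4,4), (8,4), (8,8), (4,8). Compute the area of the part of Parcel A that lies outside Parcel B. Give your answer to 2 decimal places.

21.00

|Parcel A| = 22, |Parcel A∩Parcel B| = 1.
|Parcel A ∖ Parcel B| = |Parcel A| − |Parcel A∩Parcel B| = 22 − 1 = 21.00.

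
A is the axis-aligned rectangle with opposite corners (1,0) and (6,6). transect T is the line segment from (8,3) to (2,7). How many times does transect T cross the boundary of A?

The segment meets the boundary at (3.5,6), (6,4.333).

2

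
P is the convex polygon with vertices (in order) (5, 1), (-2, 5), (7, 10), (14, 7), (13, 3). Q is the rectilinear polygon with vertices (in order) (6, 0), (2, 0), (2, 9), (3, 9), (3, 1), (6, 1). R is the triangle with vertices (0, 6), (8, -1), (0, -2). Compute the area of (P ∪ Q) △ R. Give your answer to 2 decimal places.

98.96

|P ∪ Q| = 91.9286.
|(P ∪ Q) ∩ R| = 12.4861.
|(P ∪ Q) △ R| = 91.9286 + 32 − 24.9722 = 98.96.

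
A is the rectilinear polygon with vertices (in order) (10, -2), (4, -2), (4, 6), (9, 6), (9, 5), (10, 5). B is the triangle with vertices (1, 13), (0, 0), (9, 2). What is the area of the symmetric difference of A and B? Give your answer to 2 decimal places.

|A| = 47, |B| = 57.5, |A∩B| = 16.9596.
|A △ B| = |A| + |B| − 2·|A∩B| = 47 + 57.5 − 33.9192 = 70.58.

70.58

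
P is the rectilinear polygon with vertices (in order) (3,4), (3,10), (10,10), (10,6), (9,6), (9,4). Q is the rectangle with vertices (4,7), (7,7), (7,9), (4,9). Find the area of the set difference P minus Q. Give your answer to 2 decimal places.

34.00

|P| = 40, |P∩Q| = 6.
|P ∖ Q| = |P| − |P∩Q| = 40 − 6 = 34.00.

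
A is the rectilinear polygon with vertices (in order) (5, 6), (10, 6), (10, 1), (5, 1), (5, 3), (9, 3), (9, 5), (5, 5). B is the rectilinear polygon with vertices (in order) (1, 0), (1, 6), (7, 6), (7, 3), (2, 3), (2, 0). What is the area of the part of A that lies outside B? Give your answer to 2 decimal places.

|A| = 17, |A∩B| = 2.
|A ∖ B| = |A| − |A∩B| = 17 − 2 = 15.00.

15.00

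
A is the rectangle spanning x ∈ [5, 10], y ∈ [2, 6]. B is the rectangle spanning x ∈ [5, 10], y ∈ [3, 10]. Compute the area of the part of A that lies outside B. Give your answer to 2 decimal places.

|A∩B|: x∈[5,10], y∈[3,6] → 5·3 = 15.
|A| = 20.
|A ∖ B| = |A| − |A∩B| = 20 − 15 = 5.00.

5.00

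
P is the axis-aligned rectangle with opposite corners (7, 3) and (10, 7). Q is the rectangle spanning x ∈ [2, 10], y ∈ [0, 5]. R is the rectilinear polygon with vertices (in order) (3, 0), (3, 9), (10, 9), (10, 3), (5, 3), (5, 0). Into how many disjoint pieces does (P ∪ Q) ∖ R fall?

(P ∪ Q) ∖ R splits into 2 disjoint pieces (area 15, area 5).

2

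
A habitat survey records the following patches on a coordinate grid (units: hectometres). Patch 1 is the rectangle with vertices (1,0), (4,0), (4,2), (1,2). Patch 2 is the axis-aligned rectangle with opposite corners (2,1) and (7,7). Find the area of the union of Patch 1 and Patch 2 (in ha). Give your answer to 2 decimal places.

34.00

By inclusion–exclusion:
Individual areas: |Patch 1| = 6, |Patch 2| = 30.
|Patch 1∩Patch 2|: x∈[2,4], y∈[1,2] → 2·1 = 2.
|Patch 1 ∪ Patch 2| = 36 − 2 = 34.00.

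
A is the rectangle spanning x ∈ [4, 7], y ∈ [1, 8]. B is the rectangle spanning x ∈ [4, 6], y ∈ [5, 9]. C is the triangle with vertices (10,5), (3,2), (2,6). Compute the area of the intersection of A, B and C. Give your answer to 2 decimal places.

1.25

The intersection is the polygon with vertices (6,5), (4,5), (4,5.75), (6,5.5).
By the shoelace formula its area is 1.25.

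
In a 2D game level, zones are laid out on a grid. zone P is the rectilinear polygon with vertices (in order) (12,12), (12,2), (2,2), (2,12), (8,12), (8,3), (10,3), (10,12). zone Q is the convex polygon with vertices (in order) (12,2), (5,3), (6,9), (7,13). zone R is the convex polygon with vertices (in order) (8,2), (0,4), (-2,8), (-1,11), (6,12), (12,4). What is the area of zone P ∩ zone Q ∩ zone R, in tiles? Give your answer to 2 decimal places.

21.02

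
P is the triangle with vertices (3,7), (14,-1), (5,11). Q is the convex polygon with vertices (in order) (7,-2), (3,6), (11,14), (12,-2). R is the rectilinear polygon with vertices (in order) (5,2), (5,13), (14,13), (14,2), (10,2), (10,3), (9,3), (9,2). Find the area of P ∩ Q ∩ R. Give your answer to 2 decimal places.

19.08

The intersection is the polygon with vertices (6.286,9.286), (11.75,2), (10,2), (10,3), (9,3), (9,2.636), (5,5.545), (5,8).
By the shoelace formula its area is 19.08.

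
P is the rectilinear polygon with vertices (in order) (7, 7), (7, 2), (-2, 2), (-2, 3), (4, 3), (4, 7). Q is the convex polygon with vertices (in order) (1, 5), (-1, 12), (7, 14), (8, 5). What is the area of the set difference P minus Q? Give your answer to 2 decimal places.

|P| = 21, |P∩Q| = 6.
|P ∖ Q| = |P| − |P∩Q| = 21 − 6 = 15.00.

15.00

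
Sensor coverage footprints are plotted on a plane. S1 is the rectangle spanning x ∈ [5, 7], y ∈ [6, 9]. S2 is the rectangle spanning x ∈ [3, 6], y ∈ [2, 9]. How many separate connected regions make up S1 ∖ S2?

S1 ∖ S2 is a single connected region.

1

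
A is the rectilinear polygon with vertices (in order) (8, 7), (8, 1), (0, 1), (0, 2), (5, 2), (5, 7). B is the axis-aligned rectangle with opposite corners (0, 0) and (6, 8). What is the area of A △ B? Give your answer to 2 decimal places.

|A| = 23, |B| = 48, |A∩B| = 11.
|A △ B| = |A| + |B| − 2·|A∩B| = 23 + 48 − 22 = 49.00.

49.00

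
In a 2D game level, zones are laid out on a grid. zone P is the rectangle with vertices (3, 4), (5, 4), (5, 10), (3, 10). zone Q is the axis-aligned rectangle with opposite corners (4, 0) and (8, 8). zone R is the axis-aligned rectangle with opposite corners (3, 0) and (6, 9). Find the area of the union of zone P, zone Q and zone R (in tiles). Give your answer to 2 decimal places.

45.00

By inclusion–exclusion:
Individual areas: |zone P| = 12, |zone Q| = 32, |zone R| = 27.
|zone P∩zone Q|: x∈[4,5], y∈[4,8] → 1·4 = 4.
|zone P∩zone R|: x∈[3,5], y∈[4,9] → 2·5 = 10.
|zone Q∩zone R|: x∈[4,6], y∈[0,8] → 2·8 = 16.
|zone P∩zone Q∩zone R| = 4.
|zone P ∪ zone Q ∪ zone R| = 71 − 30 + 4 = 45.00.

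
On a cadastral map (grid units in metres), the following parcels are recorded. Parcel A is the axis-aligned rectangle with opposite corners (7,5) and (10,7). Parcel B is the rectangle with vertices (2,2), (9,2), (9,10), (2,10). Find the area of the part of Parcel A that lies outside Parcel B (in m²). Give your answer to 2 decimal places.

|Parcel A∩Parcel B|: x∈[7,9], y∈[5,7] → 2·2 = 4.
|Parcel A| = 6.
|Parcel A ∖ Parcel B| = |Parcel A| − |Parcel A∩Parcel B| = 6 − 4 = 2.00.

2.00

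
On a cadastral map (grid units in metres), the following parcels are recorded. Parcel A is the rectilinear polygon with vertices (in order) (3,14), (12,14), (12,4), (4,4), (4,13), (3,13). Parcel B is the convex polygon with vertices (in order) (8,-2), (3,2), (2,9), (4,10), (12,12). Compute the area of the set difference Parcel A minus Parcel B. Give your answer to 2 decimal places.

34.14

|Parcel A| = 81, |Parcel A∩Parcel B| = 46.8571.
|Parcel A ∖ Parcel B| = |Parcel A| − |Parcel A∩Parcel B| = 81 − 46.8571 = 34.14.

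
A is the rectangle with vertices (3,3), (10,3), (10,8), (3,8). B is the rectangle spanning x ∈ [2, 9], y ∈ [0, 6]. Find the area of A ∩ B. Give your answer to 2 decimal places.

|A∩B|: x∈[3,9], y∈[3,6] → 6·3 = 18.

18.00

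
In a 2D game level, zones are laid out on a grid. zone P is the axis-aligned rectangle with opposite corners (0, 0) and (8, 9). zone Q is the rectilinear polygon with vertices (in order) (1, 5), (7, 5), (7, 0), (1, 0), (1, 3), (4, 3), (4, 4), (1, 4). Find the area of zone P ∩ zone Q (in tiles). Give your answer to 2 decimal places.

The intersection is the polygon with vertices (1,0), (1,3), (4,3), (4,4), (1,4), (1,5), (7,5), (7,0).
By the shoelace formula its area is 27.00.

27.00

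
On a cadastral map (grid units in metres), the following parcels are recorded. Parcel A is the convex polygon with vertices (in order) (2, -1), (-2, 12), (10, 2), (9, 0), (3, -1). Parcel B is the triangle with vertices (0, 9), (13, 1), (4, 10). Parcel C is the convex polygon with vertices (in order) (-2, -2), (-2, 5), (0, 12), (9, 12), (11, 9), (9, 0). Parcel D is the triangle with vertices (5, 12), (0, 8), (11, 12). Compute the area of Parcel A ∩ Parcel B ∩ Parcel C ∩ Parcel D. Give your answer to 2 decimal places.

The intersection is the polygon with vertices (1.949,8.709), (1.021,8.371), (0.707,8.565), (1.429,9.143).
By the shoelace formula its area is 0.45.

0.45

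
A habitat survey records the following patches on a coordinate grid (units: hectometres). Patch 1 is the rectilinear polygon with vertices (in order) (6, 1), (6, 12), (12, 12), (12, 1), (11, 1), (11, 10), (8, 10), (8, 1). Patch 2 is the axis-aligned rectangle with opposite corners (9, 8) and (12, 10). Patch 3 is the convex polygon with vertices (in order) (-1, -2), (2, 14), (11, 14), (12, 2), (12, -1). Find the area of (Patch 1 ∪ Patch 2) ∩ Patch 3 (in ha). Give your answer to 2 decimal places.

38.83

|Patch 1 ∪ Patch 2| = 43.
|(Patch 1 ∪ Patch 2) ∩ Patch 3| = 38.83.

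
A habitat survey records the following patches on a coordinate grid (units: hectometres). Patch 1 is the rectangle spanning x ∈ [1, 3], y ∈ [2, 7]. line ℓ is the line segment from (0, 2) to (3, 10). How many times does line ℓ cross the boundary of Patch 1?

The segment meets the boundary at (1,4.667), (1.875,7).

2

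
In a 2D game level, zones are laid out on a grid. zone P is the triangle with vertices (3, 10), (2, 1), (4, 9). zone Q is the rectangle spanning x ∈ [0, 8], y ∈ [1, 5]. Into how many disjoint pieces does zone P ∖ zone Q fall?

zone P ∖ zone Q is a single connected region.

1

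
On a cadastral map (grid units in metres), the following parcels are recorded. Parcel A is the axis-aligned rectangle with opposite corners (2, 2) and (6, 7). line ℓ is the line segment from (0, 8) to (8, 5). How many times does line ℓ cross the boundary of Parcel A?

2

The segment meets the boundary at (6,5.75), (2.667,7).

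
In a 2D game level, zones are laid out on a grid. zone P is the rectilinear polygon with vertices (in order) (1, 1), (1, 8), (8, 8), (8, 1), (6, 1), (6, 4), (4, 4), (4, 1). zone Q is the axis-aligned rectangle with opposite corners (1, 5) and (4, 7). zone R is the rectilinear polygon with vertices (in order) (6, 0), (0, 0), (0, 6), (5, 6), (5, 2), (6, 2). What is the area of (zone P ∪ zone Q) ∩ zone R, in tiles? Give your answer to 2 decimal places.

17.00

|zone P ∪ zone Q| = 43.
|(zone P ∪ zone Q) ∩ zone R| = 17.00.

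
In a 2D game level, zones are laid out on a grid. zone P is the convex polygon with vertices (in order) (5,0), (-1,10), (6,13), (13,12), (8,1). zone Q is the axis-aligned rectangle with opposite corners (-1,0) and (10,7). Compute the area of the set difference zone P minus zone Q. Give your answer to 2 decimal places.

|zone P| = 104, |zone P∩zone Q| = 41.8.
|zone P ∖ zone Q| = |zone P| − |zone P∩zone Q| = 104 − 41.8 = 62.20.

62.20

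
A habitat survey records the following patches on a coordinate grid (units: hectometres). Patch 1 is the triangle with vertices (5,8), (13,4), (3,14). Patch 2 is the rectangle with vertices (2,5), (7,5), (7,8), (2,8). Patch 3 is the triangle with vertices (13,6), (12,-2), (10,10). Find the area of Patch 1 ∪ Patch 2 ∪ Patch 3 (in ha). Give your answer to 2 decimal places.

By inclusion–exclusion:
Individual areas: |Patch 1| = 20, |Patch 2| = 15, |Patch 3| = 14.
|Patch 1∩Patch 2| = 1.
|Patch 1∩Patch 3| = 1.296.
|Patch 2∩Patch 3| = 0.
|Patch 1∩Patch 2∩Patch 3| = 0.
|Patch 1 ∪ Patch 2 ∪ Patch 3| = 49 − 2.296 + 0 = 46.70.

46.70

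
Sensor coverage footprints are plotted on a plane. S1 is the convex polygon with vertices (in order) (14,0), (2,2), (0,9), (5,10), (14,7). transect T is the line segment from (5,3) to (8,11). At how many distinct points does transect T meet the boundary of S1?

The segment meets the boundary at (7.333,9.222).

1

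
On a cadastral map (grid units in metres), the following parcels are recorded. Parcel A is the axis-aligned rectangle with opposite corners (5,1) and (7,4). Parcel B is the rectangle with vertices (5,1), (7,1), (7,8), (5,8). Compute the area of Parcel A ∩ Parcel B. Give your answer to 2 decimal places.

6.00

|Parcel A∩Parcel B|: x∈[5,7], y∈[1,4] → 2·3 = 6.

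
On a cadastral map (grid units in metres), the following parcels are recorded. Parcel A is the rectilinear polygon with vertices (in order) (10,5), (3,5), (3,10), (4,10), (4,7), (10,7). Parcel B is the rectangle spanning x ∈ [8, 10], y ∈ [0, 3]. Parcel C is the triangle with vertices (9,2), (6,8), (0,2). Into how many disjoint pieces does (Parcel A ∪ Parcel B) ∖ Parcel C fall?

3

(Parcel A ∪ Parcel B) ∖ Parcel C splits into 3 disjoint pieces (area 6, area 5, area 5.25).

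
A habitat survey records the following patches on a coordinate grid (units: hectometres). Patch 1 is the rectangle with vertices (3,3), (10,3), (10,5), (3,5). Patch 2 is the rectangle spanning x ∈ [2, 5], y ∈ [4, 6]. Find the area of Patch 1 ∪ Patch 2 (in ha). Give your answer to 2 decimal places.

By inclusion–exclusion:
Individual areas: |Patch 1| = 14, |Patch 2| = 6.
|Patch 1∩Patch 2|: x∈[3,5], y∈[4,5] → 2·1 = 2.
|Patch 1 ∪ Patch 2| = 20 − 2 = 18.00.

18.00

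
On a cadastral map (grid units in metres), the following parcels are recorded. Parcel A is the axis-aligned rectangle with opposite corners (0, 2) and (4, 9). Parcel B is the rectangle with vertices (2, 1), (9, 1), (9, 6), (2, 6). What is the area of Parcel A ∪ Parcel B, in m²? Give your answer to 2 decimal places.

55.00

By inclusion–exclusion:
Individual areas: |Parcel A| = 28, |Parcel B| = 35.
|Parcel A∩Parcel B|: x∈[2,4], y∈[2,6] → 2·4 = 8.
|Parcel A ∪ Parcel B| = 63 − 8 = 55.00.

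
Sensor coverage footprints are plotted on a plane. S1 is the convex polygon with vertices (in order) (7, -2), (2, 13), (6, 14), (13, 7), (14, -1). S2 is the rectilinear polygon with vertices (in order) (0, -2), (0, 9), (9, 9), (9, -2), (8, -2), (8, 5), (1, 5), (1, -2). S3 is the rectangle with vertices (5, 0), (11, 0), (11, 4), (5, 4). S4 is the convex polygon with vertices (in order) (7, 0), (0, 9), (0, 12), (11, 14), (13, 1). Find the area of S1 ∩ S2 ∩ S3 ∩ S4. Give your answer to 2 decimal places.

3.75

The intersection is the polygon with vertices (8,4), (9,4), (9,0.333), (8,0.167).
By the shoelace formula its area is 3.75.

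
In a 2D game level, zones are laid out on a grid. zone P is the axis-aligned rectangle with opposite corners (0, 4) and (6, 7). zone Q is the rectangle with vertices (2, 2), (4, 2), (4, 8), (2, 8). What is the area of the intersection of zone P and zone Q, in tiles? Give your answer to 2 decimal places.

|zone P∩zone Q|: x∈[2,4], y∈[4,7] → 2·3 = 6.

6.00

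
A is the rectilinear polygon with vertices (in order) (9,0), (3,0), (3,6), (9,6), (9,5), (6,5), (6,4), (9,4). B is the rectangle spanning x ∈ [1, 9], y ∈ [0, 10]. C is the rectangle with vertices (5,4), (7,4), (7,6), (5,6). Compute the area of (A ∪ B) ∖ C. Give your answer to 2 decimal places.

76.00

|A ∪ B| = 80.
|(A ∪ B) ∩ C| = 4.
|(A ∪ B) ∖ C| = 80 − 4 = 76.00.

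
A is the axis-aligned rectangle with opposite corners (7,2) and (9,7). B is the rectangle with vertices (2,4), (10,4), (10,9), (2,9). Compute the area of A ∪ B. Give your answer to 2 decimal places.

By inclusion–exclusion:
Individual areas: |A| = 10, |B| = 40.
|A∩B|: x∈[7,9], y∈[4,7] → 2·3 = 6.
|A ∪ B| = 50 − 6 = 44.00.

44.00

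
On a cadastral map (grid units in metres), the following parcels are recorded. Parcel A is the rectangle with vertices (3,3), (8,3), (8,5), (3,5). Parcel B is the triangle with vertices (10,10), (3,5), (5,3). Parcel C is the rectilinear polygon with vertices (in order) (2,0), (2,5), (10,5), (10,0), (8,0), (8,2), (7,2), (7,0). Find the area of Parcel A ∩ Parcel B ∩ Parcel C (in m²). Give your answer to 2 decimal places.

3.43

The intersection is the polygon with vertices (5,3), (3,5), (6.429,5).
By the shoelace formula its area is 3.43.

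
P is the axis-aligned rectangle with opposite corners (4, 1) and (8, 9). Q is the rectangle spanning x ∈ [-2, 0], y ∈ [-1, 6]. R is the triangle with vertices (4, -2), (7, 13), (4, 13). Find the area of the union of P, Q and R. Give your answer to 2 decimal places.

By inclusion–exclusion:
Individual areas: |P| = 32, |Q| = 14, |R| = 22.5.
|P∩Q| = 0 (no overlap).
|P∩R| = 11.2.
|Q∩R| = 0.
|P∩Q∩R| = 0.
|P ∪ Q ∪ R| = 68.5 − 11.2 + 0 = 57.30.

57.30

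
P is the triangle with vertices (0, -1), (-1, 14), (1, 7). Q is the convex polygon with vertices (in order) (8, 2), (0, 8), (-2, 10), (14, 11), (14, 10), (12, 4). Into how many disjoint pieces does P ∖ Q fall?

P ∖ Q splits into 2 disjoint pieces (area 7.5065, area 1.6613).

2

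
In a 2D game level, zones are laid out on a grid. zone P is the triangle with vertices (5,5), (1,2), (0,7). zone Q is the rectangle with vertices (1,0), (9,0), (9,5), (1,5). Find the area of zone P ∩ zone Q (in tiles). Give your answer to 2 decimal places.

6.00

The intersection is the polygon with vertices (1,2), (1,5), (5,5).
By the shoelace formula its area is 6.00.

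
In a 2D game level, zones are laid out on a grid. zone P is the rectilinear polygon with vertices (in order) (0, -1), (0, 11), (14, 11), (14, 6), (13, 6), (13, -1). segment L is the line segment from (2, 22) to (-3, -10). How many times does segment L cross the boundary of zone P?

The segment meets the boundary at (0,9.2), (0.281,11).

2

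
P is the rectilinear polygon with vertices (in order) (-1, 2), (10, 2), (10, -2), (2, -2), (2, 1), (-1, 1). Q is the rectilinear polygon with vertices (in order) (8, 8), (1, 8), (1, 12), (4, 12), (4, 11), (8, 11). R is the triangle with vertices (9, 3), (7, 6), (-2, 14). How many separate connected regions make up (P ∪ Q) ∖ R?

(P ∪ Q) ∖ R splits into 3 disjoint pieces (area 35, area 17.75, area 4.5).

3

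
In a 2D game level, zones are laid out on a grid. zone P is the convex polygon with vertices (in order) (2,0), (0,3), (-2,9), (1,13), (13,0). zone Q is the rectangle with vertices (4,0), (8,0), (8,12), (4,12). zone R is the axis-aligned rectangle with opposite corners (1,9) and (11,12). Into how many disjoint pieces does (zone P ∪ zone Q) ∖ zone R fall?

1

(zone P ∪ zone Q) ∖ zone R is a single connected region.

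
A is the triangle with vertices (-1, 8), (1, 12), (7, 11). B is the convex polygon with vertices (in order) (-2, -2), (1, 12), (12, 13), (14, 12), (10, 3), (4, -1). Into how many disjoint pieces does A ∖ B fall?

1

A ∖ B is a single connected region.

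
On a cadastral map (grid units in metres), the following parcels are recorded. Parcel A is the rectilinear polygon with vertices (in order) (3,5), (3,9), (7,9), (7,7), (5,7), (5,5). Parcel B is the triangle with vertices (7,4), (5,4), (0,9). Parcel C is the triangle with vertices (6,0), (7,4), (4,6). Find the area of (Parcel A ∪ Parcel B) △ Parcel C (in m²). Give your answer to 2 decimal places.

17.71

|Parcel A ∪ Parcel B| = 15.2143.
|(Parcel A ∪ Parcel B) ∩ Parcel C| = 2.25.
|(Parcel A ∪ Parcel B) △ Parcel C| = 15.2143 + 7 − 4.5 = 17.71.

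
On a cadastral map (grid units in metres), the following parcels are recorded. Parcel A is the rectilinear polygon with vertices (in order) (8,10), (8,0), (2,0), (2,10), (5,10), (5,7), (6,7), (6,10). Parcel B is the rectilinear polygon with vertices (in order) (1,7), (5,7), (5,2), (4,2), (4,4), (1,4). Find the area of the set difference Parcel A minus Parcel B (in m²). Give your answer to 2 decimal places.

|Parcel A| = 57, |Parcel A∩Parcel B| = 11.
|Parcel A ∖ Parcel B| = |Parcel A| − |Parcel A∩Parcel B| = 57 − 11 = 46.00.

46.00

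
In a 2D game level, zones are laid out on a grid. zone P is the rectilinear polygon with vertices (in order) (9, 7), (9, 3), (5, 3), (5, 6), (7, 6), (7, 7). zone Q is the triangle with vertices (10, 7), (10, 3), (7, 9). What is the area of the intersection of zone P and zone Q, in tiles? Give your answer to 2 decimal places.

1.00

The intersection is the polygon with vertices (9,5), (8,7), (9,7).
By the shoelace formula its area is 1.00.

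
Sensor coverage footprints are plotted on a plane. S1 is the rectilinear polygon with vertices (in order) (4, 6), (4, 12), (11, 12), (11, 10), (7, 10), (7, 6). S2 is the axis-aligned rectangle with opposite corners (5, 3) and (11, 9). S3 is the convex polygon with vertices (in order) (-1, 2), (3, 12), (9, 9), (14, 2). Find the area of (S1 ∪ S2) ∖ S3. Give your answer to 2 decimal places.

14.55

|S1 ∪ S2| = 56.
|(S1 ∪ S2) ∩ S3| = 41.45.
|(S1 ∪ S2) ∖ S3| = 56 − 41.45 = 14.55.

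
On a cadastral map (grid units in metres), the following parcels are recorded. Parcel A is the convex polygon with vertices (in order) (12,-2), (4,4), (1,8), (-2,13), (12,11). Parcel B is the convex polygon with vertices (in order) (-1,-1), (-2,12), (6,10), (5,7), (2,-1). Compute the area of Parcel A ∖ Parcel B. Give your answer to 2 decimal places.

|Parcel A| = 110.5, |Parcel A∩Parcel B| = 24.6724.
|Parcel A ∖ Parcel B| = |Parcel A| − |Parcel A∩Parcel B| = 110.5 − 24.6724 = 85.83.

85.83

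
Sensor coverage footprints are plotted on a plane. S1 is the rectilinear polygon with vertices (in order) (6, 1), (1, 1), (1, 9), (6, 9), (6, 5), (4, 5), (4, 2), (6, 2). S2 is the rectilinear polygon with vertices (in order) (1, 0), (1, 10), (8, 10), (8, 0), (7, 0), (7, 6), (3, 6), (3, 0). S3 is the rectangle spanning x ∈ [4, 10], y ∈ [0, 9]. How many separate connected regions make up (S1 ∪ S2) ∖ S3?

(S1 ∪ S2) ∖ S3 is a single connected region.

1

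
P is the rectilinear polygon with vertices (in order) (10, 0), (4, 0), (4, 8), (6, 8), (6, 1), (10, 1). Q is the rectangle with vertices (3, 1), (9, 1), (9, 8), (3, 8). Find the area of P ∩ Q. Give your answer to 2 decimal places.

14.00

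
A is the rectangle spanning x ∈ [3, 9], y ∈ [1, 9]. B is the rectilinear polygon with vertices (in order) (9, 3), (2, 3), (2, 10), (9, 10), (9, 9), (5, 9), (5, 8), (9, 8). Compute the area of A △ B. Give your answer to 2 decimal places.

|A| = 48, |B| = 45, |A∩B| = 32.
|A △ B| = |A| + |B| − 2·|A∩B| = 48 + 45 − 64 = 29.00.

29.00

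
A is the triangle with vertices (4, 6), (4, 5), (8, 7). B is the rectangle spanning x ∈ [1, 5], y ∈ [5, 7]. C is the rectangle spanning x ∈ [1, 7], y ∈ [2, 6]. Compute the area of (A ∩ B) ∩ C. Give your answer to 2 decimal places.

0.75

The region (A ∩ B) ∩ C is the polygon with vertices (5,5.5), (4,5), (4,6), (5,6).
By the shoelace formula its area is 0.75.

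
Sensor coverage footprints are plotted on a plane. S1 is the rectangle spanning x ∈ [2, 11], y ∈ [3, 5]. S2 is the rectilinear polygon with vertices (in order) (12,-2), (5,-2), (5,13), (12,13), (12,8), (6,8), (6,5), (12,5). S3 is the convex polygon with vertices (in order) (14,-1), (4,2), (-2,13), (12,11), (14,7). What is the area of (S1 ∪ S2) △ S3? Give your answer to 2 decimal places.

|S1 ∪ S2| = 93.
|(S1 ∪ S2) ∩ S3| = 62.1318.
|(S1 ∪ S2) △ S3| = 93 + 136 − 124.2636 = 104.74.

104.74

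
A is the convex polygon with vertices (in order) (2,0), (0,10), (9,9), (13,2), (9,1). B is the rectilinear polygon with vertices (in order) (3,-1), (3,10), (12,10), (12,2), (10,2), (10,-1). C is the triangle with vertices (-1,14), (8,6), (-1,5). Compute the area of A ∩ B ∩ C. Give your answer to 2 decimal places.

12.11

The intersection is the polygon with vertices (3,9.667), (4,9.556), (8,6), (3,5.444).
By the shoelace formula its area is 12.11.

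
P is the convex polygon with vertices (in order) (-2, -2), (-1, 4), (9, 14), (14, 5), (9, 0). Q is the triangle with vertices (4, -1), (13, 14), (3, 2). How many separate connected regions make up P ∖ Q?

2

P ∖ Q splits into 2 disjoint pieces (area 70.4686, area 46.6986).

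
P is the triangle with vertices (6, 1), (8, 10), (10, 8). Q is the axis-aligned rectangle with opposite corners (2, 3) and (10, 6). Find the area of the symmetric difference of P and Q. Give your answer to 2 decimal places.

27.67

|P| = 11, |Q| = 24, |P∩Q| = 3.6667.
|P △ Q| = |P| + |Q| − 2·|P∩Q| = 11 + 24 − 7.3333 = 27.67.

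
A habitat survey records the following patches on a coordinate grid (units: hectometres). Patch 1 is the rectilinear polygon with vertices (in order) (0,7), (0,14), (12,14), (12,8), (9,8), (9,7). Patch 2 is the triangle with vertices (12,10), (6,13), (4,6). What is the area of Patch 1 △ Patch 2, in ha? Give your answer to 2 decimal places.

58.71

|Patch 1| = 81, |Patch 2| = 24, |Patch 1∩Patch 2| = 23.1429.
|Patch 1 △ Patch 2| = |Patch 1| + |Patch 2| − 2·|Patch 1∩Patch 2| = 81 + 24 − 46.2857 = 58.71.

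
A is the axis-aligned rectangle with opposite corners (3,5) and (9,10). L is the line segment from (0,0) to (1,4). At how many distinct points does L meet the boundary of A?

0

The segment lies entirely outside A and never meets its boundary.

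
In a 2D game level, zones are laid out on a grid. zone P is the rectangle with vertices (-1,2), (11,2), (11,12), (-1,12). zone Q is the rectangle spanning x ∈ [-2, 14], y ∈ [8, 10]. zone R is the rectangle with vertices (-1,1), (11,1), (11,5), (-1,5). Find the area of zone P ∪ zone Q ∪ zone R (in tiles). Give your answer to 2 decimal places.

140.00

By inclusion–exclusion:
Individual areas: |zone P| = 120, |zone Q| = 32, |zone R| = 48.
|zone P∩zone Q|: x∈[-1,11], y∈[8,10] → 12·2 = 24.
|zone P∩zone R|: x∈[-1,11], y∈[2,5] → 12·3 = 36.
|zone Q∩zone R| = 0 (no overlap).
|zone P∩zone Q∩zone R| = 0.
|zone P ∪ zone Q ∪ zone R| = 200 − 60 + 0 = 140.00.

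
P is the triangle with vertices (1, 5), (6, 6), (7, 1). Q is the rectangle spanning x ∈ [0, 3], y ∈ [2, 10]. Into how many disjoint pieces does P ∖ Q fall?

1

P ∖ Q is a single connected region.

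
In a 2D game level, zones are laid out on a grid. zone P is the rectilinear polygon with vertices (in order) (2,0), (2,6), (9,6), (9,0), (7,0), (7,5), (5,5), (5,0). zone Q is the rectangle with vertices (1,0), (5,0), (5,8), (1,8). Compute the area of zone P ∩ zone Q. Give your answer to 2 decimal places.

18.00

The intersection is the polygon with vertices (2,6), (5,6), (5,5), (5,0), (2,0).
By the shoelace formula its area is 18.00.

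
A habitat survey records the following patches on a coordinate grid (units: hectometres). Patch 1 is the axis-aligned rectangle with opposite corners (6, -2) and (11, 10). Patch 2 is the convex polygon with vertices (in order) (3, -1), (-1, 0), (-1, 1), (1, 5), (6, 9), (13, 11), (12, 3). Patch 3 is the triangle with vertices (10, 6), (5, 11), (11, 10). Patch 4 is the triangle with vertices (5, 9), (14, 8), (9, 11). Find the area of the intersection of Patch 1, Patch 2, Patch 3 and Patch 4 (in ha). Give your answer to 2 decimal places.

The intersection is the polygon with vertices (10.667,10), (10.957,9.826), (10.595,8.378), (7.25,8.75), (6.778,9.222), (9.5,10).
By the shoelace formula its area is 4.52.

4.52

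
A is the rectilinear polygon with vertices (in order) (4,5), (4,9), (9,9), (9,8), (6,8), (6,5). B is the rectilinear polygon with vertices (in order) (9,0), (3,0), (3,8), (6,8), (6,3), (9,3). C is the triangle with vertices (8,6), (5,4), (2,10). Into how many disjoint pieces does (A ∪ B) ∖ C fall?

2

(A ∪ B) ∖ C splits into 2 disjoint pieces (area 5, area 25.3333).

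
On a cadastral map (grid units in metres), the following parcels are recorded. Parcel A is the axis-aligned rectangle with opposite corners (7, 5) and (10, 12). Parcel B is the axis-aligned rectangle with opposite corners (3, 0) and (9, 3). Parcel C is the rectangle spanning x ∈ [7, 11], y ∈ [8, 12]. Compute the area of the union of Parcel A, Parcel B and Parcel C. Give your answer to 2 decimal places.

43.00

By inclusion–exclusion:
Individual areas: |Parcel A| = 21, |Parcel B| = 18, |Parcel C| = 16.
|Parcel A∩Parcel B| = 0 (no overlap).
|Parcel A∩Parcel C|: x∈[7,10], y∈[8,12] → 3·4 = 12.
|Parcel B∩Parcel C| = 0 (no overlap).
|Parcel A∩Parcel B∩Parcel C| = 0.
|Parcel A ∪ Parcel B ∪ Parcel C| = 55 − 12 + 0 = 43.00.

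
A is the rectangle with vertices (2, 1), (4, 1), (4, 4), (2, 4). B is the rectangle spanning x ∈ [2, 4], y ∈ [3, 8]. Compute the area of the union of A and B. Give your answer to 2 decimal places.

14.00

By inclusion–exclusion:
Individual areas: |A| = 6, |B| = 10.
|A∩B|: x∈[2,4], y∈[3,4] → 2·1 = 2.
|A ∪ B| = 16 − 2 = 14.00.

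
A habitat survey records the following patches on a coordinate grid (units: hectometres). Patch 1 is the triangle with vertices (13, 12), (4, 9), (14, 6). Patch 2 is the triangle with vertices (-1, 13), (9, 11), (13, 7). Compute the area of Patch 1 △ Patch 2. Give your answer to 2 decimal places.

|Patch 1| = 28.5, |Patch 2| = 16, |Patch 1∩Patch 2| = 7.0312.
|Patch 1 △ Patch 2| = |Patch 1| + |Patch 2| − 2·|Patch 1∩Patch 2| = 28.5 + 16 − 14.0625 = 30.44.

30.44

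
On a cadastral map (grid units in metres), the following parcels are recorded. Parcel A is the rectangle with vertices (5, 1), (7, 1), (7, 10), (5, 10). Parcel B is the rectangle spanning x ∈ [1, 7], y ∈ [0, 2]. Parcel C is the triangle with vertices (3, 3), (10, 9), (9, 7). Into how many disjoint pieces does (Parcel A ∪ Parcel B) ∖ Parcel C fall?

(Parcel A ∪ Parcel B) ∖ Parcel C splits into 2 disjoint pieces (area 18, area 8.8571).

2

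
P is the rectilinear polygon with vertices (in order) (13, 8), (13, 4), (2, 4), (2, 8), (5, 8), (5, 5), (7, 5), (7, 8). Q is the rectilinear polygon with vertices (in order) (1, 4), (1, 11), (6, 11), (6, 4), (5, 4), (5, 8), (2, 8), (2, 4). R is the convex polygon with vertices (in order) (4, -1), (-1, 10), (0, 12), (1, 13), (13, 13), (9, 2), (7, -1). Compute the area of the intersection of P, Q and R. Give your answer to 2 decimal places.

1.00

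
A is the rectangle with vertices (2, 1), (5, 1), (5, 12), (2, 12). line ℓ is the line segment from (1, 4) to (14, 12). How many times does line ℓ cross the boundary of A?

The segment meets the boundary at (5,6.462), (2,4.615).

2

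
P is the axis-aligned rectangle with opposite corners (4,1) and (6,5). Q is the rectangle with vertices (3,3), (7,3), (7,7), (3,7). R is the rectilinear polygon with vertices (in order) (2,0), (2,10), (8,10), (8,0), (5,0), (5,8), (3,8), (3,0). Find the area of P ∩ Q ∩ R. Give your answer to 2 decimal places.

The intersection is the polygon with vertices (6,5), (6,3), (5,3), (5,5).
By the shoelace formula its area is 2.00.

2.00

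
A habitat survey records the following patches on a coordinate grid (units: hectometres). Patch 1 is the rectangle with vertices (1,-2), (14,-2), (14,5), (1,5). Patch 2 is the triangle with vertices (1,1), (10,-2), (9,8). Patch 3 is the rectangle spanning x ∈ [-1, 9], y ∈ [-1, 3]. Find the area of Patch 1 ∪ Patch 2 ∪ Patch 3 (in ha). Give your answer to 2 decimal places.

104.59

By inclusion–exclusion:
Individual areas: |Patch 1| = 91, |Patch 2| = 43.5, |Patch 3| = 40.
|Patch 1∩Patch 2| = 37.9071.
|Patch 1∩Patch 3|: x∈[1,9], y∈[-1,3] → 8·4 = 32.
|Patch 2∩Patch 3| = 23.7143.
|Patch 1∩Patch 2∩Patch 3| = 23.7143.
|Patch 1 ∪ Patch 2 ∪ Patch 3| = 174.5 − 93.6214 + 23.7143 = 104.59.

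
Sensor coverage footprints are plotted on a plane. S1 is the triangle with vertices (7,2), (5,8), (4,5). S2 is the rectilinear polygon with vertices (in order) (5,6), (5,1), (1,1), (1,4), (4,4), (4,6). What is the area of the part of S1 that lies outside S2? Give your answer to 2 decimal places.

|S1| = 6, |S1∩S2| = 1.3333.
|S1 ∖ S2| = |S1| − |S1∩S2| = 6 − 1.3333 = 4.67.

4.67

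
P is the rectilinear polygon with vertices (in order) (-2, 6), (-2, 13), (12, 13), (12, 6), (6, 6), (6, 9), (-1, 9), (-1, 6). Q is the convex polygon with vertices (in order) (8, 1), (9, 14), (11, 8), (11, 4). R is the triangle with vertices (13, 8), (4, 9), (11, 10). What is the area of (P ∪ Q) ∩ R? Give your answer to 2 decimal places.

7.33

The region (P ∪ Q) ∩ R is the polygon with vertices (12,8.111), (6,8.778), (6,9), (4,9), (11,10), (12,9).
By the shoelace formula its area is 7.33.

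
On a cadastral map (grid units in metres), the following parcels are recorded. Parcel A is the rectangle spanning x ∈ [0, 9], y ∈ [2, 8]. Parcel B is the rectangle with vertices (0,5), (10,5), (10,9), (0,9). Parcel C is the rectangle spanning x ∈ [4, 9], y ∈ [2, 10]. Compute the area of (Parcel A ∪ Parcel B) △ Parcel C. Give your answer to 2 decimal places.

|Parcel A ∪ Parcel B| = 67.
|(Parcel A ∪ Parcel B) ∩ Parcel C| = 35.
|(Parcel A ∪ Parcel B) △ Parcel C| = 67 + 40 − 70 = 37.00.

37.00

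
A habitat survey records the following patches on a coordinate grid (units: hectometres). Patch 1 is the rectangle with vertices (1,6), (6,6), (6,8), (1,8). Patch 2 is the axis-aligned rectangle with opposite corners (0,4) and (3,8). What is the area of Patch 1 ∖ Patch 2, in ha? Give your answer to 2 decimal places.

6.00

|Patch 1∩Patch 2|: x∈[1,3], y∈[6,8] → 2·2 = 4.
|Patch 1| = 10.
|Patch 1 ∖ Patch 2| = |Patch 1| − |Patch 1∩Patch 2| = 10 − 4 = 6.00.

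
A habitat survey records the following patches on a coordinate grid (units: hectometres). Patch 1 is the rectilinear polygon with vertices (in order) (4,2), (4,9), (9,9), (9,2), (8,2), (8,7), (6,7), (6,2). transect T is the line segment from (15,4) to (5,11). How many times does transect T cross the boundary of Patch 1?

2

The segment meets the boundary at (7.857,9), (9,8.2).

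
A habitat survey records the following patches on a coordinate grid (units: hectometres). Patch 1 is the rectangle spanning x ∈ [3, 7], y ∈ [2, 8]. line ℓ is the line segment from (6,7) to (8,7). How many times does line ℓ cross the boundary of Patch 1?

1

The segment meets the boundary at (7,7).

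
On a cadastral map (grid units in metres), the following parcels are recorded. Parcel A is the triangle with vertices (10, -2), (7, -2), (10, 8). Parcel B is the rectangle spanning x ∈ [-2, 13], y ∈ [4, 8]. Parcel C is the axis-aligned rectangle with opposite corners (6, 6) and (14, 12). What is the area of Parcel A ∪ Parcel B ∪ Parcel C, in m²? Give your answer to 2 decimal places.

By inclusion–exclusion:
Individual areas: |Parcel A| = 15, |Parcel B| = 60, |Parcel C| = 48.
|Parcel A∩Parcel B| = 2.4.
|Parcel A∩Parcel C| = 0.6.
|Parcel B∩Parcel C|: x∈[6,13], y∈[6,8] → 7·2 = 14.
|Parcel A∩Parcel B∩Parcel C| = 0.6.
|Parcel A ∪ Parcel B ∪ Parcel C| = 123 − 17 + 0.6 = 106.60.

106.60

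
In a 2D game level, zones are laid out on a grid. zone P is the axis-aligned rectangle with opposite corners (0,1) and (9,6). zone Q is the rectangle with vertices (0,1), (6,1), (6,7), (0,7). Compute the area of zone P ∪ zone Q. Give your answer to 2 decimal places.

By inclusion–exclusion:
Individual areas: |zone P| = 45, |zone Q| = 36.
|zone P∩zone Q|: x∈[0,6], y∈[1,6] → 6·5 = 30.
|zone P ∪ zone Q| = 81 − 30 = 51.00.

51.00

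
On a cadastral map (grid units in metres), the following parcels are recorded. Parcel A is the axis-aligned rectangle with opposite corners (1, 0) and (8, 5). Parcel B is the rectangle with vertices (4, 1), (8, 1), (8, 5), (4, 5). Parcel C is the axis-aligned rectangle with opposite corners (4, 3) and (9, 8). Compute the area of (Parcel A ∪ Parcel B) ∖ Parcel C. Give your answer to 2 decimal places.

|Parcel A ∪ Parcel B| = 35.
|(Parcel A ∪ Parcel B) ∩ Parcel C| = 8.
|(Parcel A ∪ Parcel B) ∖ Parcel C| = 35 − 8 = 27.00.

27.00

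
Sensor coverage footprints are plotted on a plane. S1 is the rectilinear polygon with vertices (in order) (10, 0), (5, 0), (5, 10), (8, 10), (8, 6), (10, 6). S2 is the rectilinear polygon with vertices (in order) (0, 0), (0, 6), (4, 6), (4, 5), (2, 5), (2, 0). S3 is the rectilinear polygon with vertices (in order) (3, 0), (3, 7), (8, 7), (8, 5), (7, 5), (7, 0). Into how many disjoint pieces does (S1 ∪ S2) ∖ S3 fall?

(S1 ∪ S2) ∖ S3 splits into 3 disjoint pieces (area 17, area 9, area 13).

3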